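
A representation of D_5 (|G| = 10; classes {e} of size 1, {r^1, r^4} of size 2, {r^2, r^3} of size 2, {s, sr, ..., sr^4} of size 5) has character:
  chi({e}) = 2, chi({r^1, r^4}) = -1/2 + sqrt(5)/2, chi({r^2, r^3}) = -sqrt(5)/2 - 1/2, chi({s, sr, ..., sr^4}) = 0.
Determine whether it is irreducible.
Irreducible: <chi, chi> = 1.

Derivation: <chi, chi> = (1/|G|) sum_C |C| * |chi(C)|^2 = (1/10)[1*|2|^2 + 2*|-1/2 + sqrt(5)/2|^2 + 2*|-sqrt(5)/2 - 1/2|^2 + 5*|0|^2]
  = (1/10)[(4) + (3 - sqrt(5)) + (sqrt(5) + 3) + (0)] = 10/10 = 1.
A character is irreducible iff <chi, chi> = 1, so this representation is irreducible.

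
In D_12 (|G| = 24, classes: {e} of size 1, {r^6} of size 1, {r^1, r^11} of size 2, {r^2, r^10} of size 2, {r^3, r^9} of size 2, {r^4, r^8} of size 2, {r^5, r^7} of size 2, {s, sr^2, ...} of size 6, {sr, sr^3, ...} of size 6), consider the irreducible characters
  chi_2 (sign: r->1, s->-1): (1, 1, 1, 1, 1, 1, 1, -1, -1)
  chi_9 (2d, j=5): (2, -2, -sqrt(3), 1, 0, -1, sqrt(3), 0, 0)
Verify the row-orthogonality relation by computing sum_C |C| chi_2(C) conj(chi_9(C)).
Sum = 0; so <chi_2, chi_9> = 0 (distinct irreducibles are orthogonal).

Why: Compute term by term over conjugacy classes (|C| * chi_2(C) * conj(chi_9(C))):
  1*(1)*conj(2) + 1*(1)*conj(-2) + 2*(1)*conj(-sqrt(3)) + 2*(1)*conj(1) + 2*(1)*conj(0) + 2*(1)*conj(-1) + 2*(1)*conj(sqrt(3)) + 6*(-1)*conj(0) + 6*(-1)*conj(0)
  = (2) + (-2) + (-2*sqrt(3)) + (2) + (0) + (-2) + (2*sqrt(3)) + (0) + (0)
  = 0.
Dividing by |G| = 24 gives 0/24 = 0, matching the row-orthogonality relation <chi_2, chi_9> = [chi_2 = chi_9].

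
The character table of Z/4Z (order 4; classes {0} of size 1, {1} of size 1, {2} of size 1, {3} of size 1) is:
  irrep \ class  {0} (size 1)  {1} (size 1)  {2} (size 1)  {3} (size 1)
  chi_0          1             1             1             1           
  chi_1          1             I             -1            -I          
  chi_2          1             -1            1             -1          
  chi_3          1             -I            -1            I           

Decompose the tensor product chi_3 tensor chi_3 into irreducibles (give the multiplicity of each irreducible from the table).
chi_3 tensor chi_3 = chi_2 (all other irreducibles have multiplicity 0).

Derivation: The character of a tensor product is the pointwise product (chi_3 * chi_3)(C) = chi_3(C) * chi_3(C):
  {0}: (1)*(1), {1}: (-I)*(-I), {2}: (-1)*(-1), {3}: (I)*(I)
so (chi_3 * chi_3) takes values
  {0} -> 1, {1} -> -1, {2} -> 1, {3} -> -1.
Now take the inner product of this character with each irreducible chi from the table, <chi_3*chi_3, chi> = (1/4) sum_C |C| (chi_3*chi_3)(C) conj(chi(C)):
  <chi_3*chi_3, chi_0> = (1/4)[1*(1)*conj(1) + 1*(-1)*conj(1) + 1*(1)*conj(1) + 1*(-1)*conj(1)]
      = (1/4)[(1) + (-1) + (1) + (-1)] = 0/4 = 0
  <chi_3*chi_3, chi_1> = (1/4)[1*(1)*conj(1) + 1*(-1)*conj(I) + 1*(1)*conj(-1) + 1*(-1)*conj(-I)]
      = (1/4)[(1) + (I) + (-1) + (-I)] = 0/4 = 0
  <chi_3*chi_3, chi_2> = (1/4)[1*(1)*conj(1) + 1*(-1)*conj(-1) + 1*(1)*conj(1) + 1*(-1)*conj(-1)]
      = (1/4)[(1) + (1) + (1) + (1)] = 4/4 = 1
  <chi_3*chi_3, chi_3> = (1/4)[1*(1)*conj(1) + 1*(-1)*conj(-I) + 1*(1)*conj(-1) + 1*(-1)*conj(I)]
      = (1/4)[(1) + (-I) + (-1) + (I)] = 0/4 = 0
(Exp terms are combined using exp(i*s)*conj(exp(i*t)) = exp(i*(s-t)), and sums of them are collapsed using the identity that for every m > 1 the m distinct m-th roots of unity sum to 0, e.g. 1 + exp(2*I*pi/3) + exp(-2*I*pi/3) = 0.)
Hence the multiplicities are chi_2: 1. Dimension check: dim(chi_3)*dim(chi_3) = 1*1 = 1 and sum (mult * dim) = 1*1 = 1.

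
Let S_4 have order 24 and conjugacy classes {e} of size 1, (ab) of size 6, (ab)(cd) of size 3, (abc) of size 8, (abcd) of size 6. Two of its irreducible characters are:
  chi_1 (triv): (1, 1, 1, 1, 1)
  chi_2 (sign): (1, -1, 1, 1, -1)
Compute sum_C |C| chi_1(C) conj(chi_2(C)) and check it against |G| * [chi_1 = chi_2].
Sum = 0; so <chi_1, chi_2> = 0 (distinct irreducibles are orthogonal).

Argument: Compute term by term over conjugacy classes (|C| * chi_1(C) * conj(chi_2(C))):
  1*(1)*conj(1) + 6*(1)*conj(-1) + 3*(1)*conj(1) + 8*(1)*conj(1) + 6*(1)*conj(-1)
  = (1) + (-6) + (3) + (8) + (-6)
  = 0.
Dividing by |G| = 24 gives 0/24 = 0, matching the row-orthogonality relation <chi_1, chi_2> = [chi_1 = chi_2].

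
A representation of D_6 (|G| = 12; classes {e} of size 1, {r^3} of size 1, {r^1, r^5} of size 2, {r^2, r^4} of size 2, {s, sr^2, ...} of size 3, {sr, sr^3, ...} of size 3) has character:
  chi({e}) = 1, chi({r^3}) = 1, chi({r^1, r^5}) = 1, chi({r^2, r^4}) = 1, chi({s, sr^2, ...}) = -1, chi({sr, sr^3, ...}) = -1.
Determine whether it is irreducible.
Irreducible: <chi, chi> = 1.

Argument: <chi, chi> = (1/|G|) sum_C |C| * |chi(C)|^2 = (1/12)[1*|1|^2 + 1*|1|^2 + 2*|1|^2 + 2*|1|^2 + 3*|-1|^2 + 3*|-1|^2]
  = (1/12)[(1) + (1) + (2) + (2) + (3) + (3)] = 12/12 = 1.
A character is irreducible iff <chi, chi> = 1, so this representation is irreducible.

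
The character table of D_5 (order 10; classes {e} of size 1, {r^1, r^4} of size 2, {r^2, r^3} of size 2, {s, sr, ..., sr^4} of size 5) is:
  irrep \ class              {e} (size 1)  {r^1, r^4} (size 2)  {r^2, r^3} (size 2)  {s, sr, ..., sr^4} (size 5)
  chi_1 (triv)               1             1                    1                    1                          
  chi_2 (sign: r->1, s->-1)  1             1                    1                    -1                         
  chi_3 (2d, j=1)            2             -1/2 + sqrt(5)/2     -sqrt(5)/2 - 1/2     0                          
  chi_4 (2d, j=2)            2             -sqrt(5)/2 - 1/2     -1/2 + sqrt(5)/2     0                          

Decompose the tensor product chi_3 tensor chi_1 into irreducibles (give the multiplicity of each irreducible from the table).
chi_3 tensor chi_1 = chi_3 (all other irreducibles have multiplicity 0).

Argument: The character of a tensor product is the pointwise product (chi_3 * chi_1)(C) = chi_3(C) * chi_1(C):
  {e}: (2)*(1), {r^1, r^4}: (-1/2 + sqrt(5)/2)*(1), {r^2, r^3}: (-sqrt(5)/2 - 1/2)*(1), {s, sr, ..., sr^4}: (0)*(1)
so (chi_3 * chi_1) takes values
  {e} -> 2, {r^1, r^4} -> -1/2 + sqrt(5)/2, {r^2, r^3} -> -sqrt(5)/2 - 1/2, {s, sr, ..., sr^4} -> 0.
Now take the inner product of this character with each irreducible chi from the table, <chi_3*chi_1, chi> = (1/10) sum_C |C| (chi_3*chi_1)(C) conj(chi(C)):
  <chi_3*chi_1, chi_1> = (1/10)[1*(2)*conj(1) + 2*(-1/2 + sqrt(5)/2)*conj(1) + 2*(-sqrt(5)/2 - 1/2)*conj(1) + 5*(0)*conj(1)]
      = (1/10)[(2) + (-1 + sqrt(5)) + (-sqrt(5) - 1) + (0)] = 0/10 = 0
  <chi_3*chi_1, chi_2> = (1/10)[1*(2)*conj(1) + 2*(-1/2 + sqrt(5)/2)*conj(1) + 2*(-sqrt(5)/2 - 1/2)*conj(1) + 5*(0)*conj(-1)]
      = (1/10)[(2) + (-1 + sqrt(5)) + (-sqrt(5) - 1) + (0)] = 0/10 = 0
  <chi_3*chi_1, chi_3> = (1/10)[1*(2)*conj(2) + 2*(-1/2 + sqrt(5)/2)*conj(-1/2 + sqrt(5)/2) + 2*(-sqrt(5)/2 - 1/2)*conj(-sqrt(5)/2 - 1/2) + 5*(0)*conj(0)]
      = (1/10)[(4) + (3 - sqrt(5)) + (sqrt(5) + 3) + (0)] = 10/10 = 1
  <chi_3*chi_1, chi_4> = (1/10)[1*(2)*conj(2) + 2*(-1/2 + sqrt(5)/2)*conj(-sqrt(5)/2 - 1/2) + 2*(-sqrt(5)/2 - 1/2)*conj(-1/2 + sqrt(5)/2) + 5*(0)*conj(0)]
      = (1/10)[(4) + (-2) + (-2) + (0)] = 0/10 = 0
Hence the multiplicities are chi_3: 1. Dimension check: dim(chi_3)*dim(chi_1) = 2*1 = 2 and sum (mult * dim) = 1*2 = 2.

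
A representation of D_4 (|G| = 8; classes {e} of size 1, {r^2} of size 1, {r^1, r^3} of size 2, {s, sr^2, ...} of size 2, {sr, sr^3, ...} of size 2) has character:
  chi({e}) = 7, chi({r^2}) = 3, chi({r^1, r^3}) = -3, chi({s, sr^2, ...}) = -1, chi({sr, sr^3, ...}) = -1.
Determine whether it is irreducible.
Not irreducible (reducible): <chi, chi> = 10 > 1.

Reasoning: <chi, chi> = (1/|G|) sum_C |C| * |chi(C)|^2 = (1/8)[1*|7|^2 + 1*|3|^2 + 2*|-3|^2 + 2*|-1|^2 + 2*|-1|^2]
  = (1/8)[(49) + (9) + (18) + (2) + (2)] = 80/8 = 10.
A character is irreducible iff <chi, chi> = 1, so this representation is reducible.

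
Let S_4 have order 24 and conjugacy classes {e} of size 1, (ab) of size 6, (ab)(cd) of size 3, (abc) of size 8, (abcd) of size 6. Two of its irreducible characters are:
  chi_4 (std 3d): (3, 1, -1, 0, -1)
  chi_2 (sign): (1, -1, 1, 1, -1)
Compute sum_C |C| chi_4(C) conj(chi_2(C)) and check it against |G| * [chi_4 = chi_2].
Sum = 0; so <chi_4, chi_2> = 0 (distinct irreducibles are orthogonal).

Reasoning: Compute term by term over conjugacy classes (|C| * chi_4(C) * conj(chi_2(C))):
  1*(3)*conj(1) + 6*(1)*conj(-1) + 3*(-1)*conj(1) + 8*(0)*conj(1) + 6*(-1)*conj(-1)
  = (3) + (-6) + (-3) + (0) + (6)
  = 0.
Dividing by |G| = 24 gives 0/24 = 0, matching the row-orthogonality relation <chi_4, chi_2> = [chi_4 = chi_2].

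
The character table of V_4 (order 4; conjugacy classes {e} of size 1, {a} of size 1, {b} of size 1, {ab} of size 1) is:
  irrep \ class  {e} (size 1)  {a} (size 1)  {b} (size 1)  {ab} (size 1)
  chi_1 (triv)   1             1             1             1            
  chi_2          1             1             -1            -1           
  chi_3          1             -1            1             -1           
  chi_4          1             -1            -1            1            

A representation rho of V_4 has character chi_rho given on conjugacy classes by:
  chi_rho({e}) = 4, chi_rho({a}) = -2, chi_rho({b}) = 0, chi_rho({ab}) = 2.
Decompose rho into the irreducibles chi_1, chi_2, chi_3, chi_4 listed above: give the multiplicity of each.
Multiplicities: chi_1: 1, chi_2: 0, chi_3: 1, chi_4: 2.

Argument: Use <chi_rho, chi> = (1/|G|) sum_C |C| * chi_rho(C) * conj(chi(C)) with |G| = 4 for each irreducible chi in the table:
  <chi_rho, chi_1> = (1/4)[1*(4)*conj(1) + 1*(-2)*conj(1) + 1*(0)*conj(1) + 1*(2)*conj(1)]
      = (1/4)[(4) + (-2) + (0) + (2)] = 4/4 = 1
  <chi_rho, chi_2> = (1/4)[1*(4)*conj(1) + 1*(-2)*conj(1) + 1*(0)*conj(-1) + 1*(2)*conj(-1)]
      = (1/4)[(4) + (-2) + (0) + (-2)] = 0/4 = 0
  <chi_rho, chi_3> = (1/4)[1*(4)*conj(1) + 1*(-2)*conj(-1) + 1*(0)*conj(1) + 1*(2)*conj(-1)]
      = (1/4)[(4) + (2) + (0) + (-2)] = 4/4 = 1
  <chi_rho, chi_4> = (1/4)[1*(4)*conj(1) + 1*(-2)*conj(-1) + 1*(0)*conj(-1) + 1*(2)*conj(1)]
      = (1/4)[(4) + (2) + (0) + (2)] = 8/4 = 2
Dimension check: dim(rho) = sum (mult * dim) = 1*1 + 0*1 + 1*1 + 2*1 = 4 = chi_rho(e) = 4.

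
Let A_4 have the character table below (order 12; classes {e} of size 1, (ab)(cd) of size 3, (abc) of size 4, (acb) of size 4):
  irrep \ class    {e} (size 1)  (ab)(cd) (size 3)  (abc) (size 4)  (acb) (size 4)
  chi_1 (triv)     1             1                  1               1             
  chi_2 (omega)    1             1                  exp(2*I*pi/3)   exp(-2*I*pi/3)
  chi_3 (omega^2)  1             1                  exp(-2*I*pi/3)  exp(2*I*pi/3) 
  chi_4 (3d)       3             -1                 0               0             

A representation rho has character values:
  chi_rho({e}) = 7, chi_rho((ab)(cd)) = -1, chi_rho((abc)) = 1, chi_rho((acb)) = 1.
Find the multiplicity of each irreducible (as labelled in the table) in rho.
Multiplicities: chi_1: 1, chi_2: 0, chi_3: 0, chi_4: 2.

Solution. Use <chi_rho, chi> = (1/|G|) sum_C |C| * chi_rho(C) * conj(chi(C)) with |G| = 12 for each irreducible chi in the table:
  <chi_rho, chi_1> = (1/12)[1*(7)*conj(1) + 3*(-1)*conj(1) + 4*(1)*conj(1) + 4*(1)*conj(1)]
      = (1/12)[(7) + (-3) + (4) + (4)] = 12/12 = 1
  <chi_rho, chi_2> = (1/12)[1*(7)*conj(1) + 3*(-1)*conj(1) + 4*(1)*conj(exp(2*I*pi/3)) + 4*(1)*conj(exp(-2*I*pi/3))]
      = (1/12)[(7) + (-3) + (4*exp(-2*I*pi/3)) + (4*exp(2*I*pi/3))] = 0/12 = 0
  <chi_rho, chi_3> = (1/12)[1*(7)*conj(1) + 3*(-1)*conj(1) + 4*(1)*conj(exp(-2*I*pi/3)) + 4*(1)*conj(exp(2*I*pi/3))]
      = (1/12)[(7) + (-3) + (4*exp(2*I*pi/3)) + (4*exp(-2*I*pi/3))] = 0/12 = 0
  <chi_rho, chi_4> = (1/12)[1*(7)*conj(3) + 3*(-1)*conj(-1) + 4*(1)*conj(0) + 4*(1)*conj(0)]
      = (1/12)[(21) + (3) + (0) + (0)] = 24/12 = 2
(Exp terms are combined using exp(i*s)*conj(exp(i*t)) = exp(i*(s-t)), and sums of them are collapsed using the identity that for every m > 1 the m distinct m-th roots of unity sum to 0, e.g. 1 + exp(2*I*pi/3) + exp(-2*I*pi/3) = 0.)
Dimension check: dim(rho) = sum (mult * dim) = 1*1 + 0*1 + 0*1 + 2*3 = 7 = chi_rho(e) = 7.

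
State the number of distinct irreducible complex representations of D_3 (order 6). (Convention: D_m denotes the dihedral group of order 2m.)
3

Proof sketch: The number of irreducible complex representations of a finite group equals its number of conjugacy classes. D_3 has 3 conjugacy classes ((n+3)/2 for n odd), so D_3 (order 6) has exactly 3 irreducible complex representations.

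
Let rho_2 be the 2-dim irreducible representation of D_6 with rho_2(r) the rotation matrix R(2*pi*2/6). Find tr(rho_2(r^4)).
chi_{rho_2}(r^4) = 2*cos(2*pi*2*4/6) = -1

rho_2(r^4) is rotation by angle 2*pi*2*4/6, whose trace is 2*cos(2*pi*2*4/6) = -1.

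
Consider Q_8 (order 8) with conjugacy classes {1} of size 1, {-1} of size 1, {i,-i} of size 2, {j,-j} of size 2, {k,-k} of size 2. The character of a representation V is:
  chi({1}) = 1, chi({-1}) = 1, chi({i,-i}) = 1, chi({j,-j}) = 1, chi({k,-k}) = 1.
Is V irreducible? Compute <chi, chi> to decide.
Irreducible: <chi, chi> = 1.

Proof sketch: <chi, chi> = (1/|G|) sum_C |C| * |chi(C)|^2 = (1/8)[1*|1|^2 + 1*|1|^2 + 2*|1|^2 + 2*|1|^2 + 2*|1|^2]
  = (1/8)[(1) + (1) + (2) + (2) + (2)] = 8/8 = 1.
A character is irreducible iff <chi, chi> = 1, so this representation is irreducible.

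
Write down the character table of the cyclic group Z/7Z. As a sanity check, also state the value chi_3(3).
Character table of Z/7Z (irreps indexed chi_0,...,chi_6 with chi_k(m) = zeta_7^(k*m), zeta_7 = exp(2*pi*i/7)):
  irrep \ class  {0} (size 1)  {1} (size 1)    {2} (size 1)    {3} (size 1)    {4} (size 1)    {5} (size 1)    {6} (size 1)  
  chi_0          1             1               1               1               1               1               1             
  chi_1          1             exp(2*I*pi/7)   exp(4*I*pi/7)   exp(6*I*pi/7)   exp(-6*I*pi/7)  exp(-4*I*pi/7)  exp(-2*I*pi/7)
  chi_2          1             exp(4*I*pi/7)   exp(-6*I*pi/7)  exp(-2*I*pi/7)  exp(2*I*pi/7)   exp(6*I*pi/7)   exp(-4*I*pi/7)
  chi_3          1             exp(6*I*pi/7)   exp(-2*I*pi/7)  exp(4*I*pi/7)   exp(-4*I*pi/7)  exp(2*I*pi/7)   exp(-6*I*pi/7)
  chi_4          1             exp(-6*I*pi/7)  exp(2*I*pi/7)   exp(-4*I*pi/7)  exp(4*I*pi/7)   exp(-2*I*pi/7)  exp(6*I*pi/7) 
  chi_5          1             exp(-4*I*pi/7)  exp(6*I*pi/7)   exp(2*I*pi/7)   exp(-2*I*pi/7)  exp(-6*I*pi/7)  exp(4*I*pi/7) 
  chi_6          1             exp(-2*I*pi/7)  exp(-4*I*pi/7)  exp(-6*I*pi/7)  exp(6*I*pi/7)   exp(4*I*pi/7)   exp(2*I*pi/7) 

Spot check: chi_3(3) = zeta_7^(3*3) = zeta_7^9 = exp(4*I*pi/7).

Justification: Z/7Z is abelian, so all 7 irreducible complex representations are 1-dimensional. They are given by chi_k(m) = zeta_7^(k*m) for k = 0,...,6. Row orthogonality: sum_m chi_k(m) conj(chi_l(m)) = 7 * [k = l].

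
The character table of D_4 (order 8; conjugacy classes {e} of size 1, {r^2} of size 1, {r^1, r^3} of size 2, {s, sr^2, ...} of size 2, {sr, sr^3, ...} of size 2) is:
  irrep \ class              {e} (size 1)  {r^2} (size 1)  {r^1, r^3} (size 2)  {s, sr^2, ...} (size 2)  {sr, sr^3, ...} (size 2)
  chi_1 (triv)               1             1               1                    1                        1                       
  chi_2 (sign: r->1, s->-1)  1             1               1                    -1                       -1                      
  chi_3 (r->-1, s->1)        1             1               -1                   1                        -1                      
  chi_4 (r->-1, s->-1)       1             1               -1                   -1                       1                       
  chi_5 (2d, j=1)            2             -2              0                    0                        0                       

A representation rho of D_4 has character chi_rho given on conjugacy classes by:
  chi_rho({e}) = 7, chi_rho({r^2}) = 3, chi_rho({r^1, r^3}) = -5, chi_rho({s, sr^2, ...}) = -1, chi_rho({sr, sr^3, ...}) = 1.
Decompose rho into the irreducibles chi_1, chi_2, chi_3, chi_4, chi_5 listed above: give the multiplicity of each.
Multiplicities: chi_1: 0, chi_2: 0, chi_3: 2, chi_4: 3, chi_5: 1.

Reasoning: Use <chi_rho, chi> = (1/|G|) sum_C |C| * chi_rho(C) * conj(chi(C)) with |G| = 8 for each irreducible chi in the table:
  <chi_rho, chi_1> = (1/8)[1*(7)*conj(1) + 1*(3)*conj(1) + 2*(-5)*conj(1) + 2*(-1)*conj(1) + 2*(1)*conj(1)]
      = (1/8)[(7) + (3) + (-10) + (-2) + (2)] = 0/8 = 0
  <chi_rho, chi_2> = (1/8)[1*(7)*conj(1) + 1*(3)*conj(1) + 2*(-5)*conj(1) + 2*(-1)*conj(-1) + 2*(1)*conj(-1)]
      = (1/8)[(7) + (3) + (-10) + (2) + (-2)] = 0/8 = 0
  <chi_rho, chi_3> = (1/8)[1*(7)*conj(1) + 1*(3)*conj(1) + 2*(-5)*conj(-1) + 2*(-1)*conj(1) + 2*(1)*conj(-1)]
      = (1/8)[(7) + (3) + (10) + (-2) + (-2)] = 16/8 = 2
  <chi_rho, chi_4> = (1/8)[1*(7)*conj(1) + 1*(3)*conj(1) + 2*(-5)*conj(-1) + 2*(-1)*conj(-1) + 2*(1)*conj(1)]
      = (1/8)[(7) + (3) + (10) + (2) + (2)] = 24/8 = 3
  <chi_rho, chi_5> = (1/8)[1*(7)*conj(2) + 1*(3)*conj(-2) + 2*(-5)*conj(0) + 2*(-1)*conj(0) + 2*(1)*conj(0)]
      = (1/8)[(14) + (-6) + (0) + (0) + (0)] = 8/8 = 1
Dimension check: dim(rho) = sum (mult * dim) = 0*1 + 0*1 + 2*1 + 3*1 + 1*2 = 7 = chi_rho(e) = 7.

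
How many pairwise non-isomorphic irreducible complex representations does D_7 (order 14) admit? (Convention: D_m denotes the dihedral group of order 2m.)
5

Details: The number of irreducible complex representations of a finite group equals its number of conjugacy classes. D_7 has 5 conjugacy classes ((n+3)/2 for n odd), so D_7 (order 14) has exactly 5 irreducible complex representations.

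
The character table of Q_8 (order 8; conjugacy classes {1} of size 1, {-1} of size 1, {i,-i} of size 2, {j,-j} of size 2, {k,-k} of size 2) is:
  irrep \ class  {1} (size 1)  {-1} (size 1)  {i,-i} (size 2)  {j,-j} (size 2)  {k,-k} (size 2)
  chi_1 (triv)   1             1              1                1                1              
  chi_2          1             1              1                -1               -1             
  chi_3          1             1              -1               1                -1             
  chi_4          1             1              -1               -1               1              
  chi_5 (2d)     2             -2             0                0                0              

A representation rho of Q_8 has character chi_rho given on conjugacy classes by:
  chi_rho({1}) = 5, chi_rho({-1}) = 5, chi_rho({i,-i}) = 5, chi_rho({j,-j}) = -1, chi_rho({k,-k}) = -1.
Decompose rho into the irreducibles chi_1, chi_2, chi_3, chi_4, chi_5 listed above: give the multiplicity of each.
Multiplicities: chi_1: 2, chi_2: 3, chi_3: 0, chi_4: 0, chi_5: 0.

Reasoning: Use <chi_rho, chi> = (1/|G|) sum_C |C| * chi_rho(C) * conj(chi(C)) with |G| = 8 for each irreducible chi in the table:
  <chi_rho, chi_1> = (1/8)[1*(5)*conj(1) + 1*(5)*conj(1) + 2*(5)*conj(1) + 2*(-1)*conj(1) + 2*(-1)*conj(1)]
      = (1/8)[(5) + (5) + (10) + (-2) + (-2)] = 16/8 = 2
  <chi_rho, chi_2> = (1/8)[1*(5)*conj(1) + 1*(5)*conj(1) + 2*(5)*conj(1) + 2*(-1)*conj(-1) + 2*(-1)*conj(-1)]
      = (1/8)[(5) + (5) + (10) + (2) + (2)] = 24/8 = 3
  <chi_rho, chi_3> = (1/8)[1*(5)*conj(1) + 1*(5)*conj(1) + 2*(5)*conj(-1) + 2*(-1)*conj(1) + 2*(-1)*conj(-1)]
      = (1/8)[(5) + (5) + (-10) + (-2) + (2)] = 0/8 = 0
  <chi_rho, chi_4> = (1/8)[1*(5)*conj(1) + 1*(5)*conj(1) + 2*(5)*conj(-1) + 2*(-1)*conj(-1) + 2*(-1)*conj(1)]
      = (1/8)[(5) + (5) + (-10) + (2) + (-2)] = 0/8 = 0
  <chi_rho, chi_5> = (1/8)[1*(5)*conj(2) + 1*(5)*conj(-2) + 2*(5)*conj(0) + 2*(-1)*conj(0) + 2*(-1)*conj(0)]
      = (1/8)[(10) + (-10) + (0) + (0) + (0)] = 0/8 = 0
Dimension check: dim(rho) = sum (mult * dim) = 2*1 + 3*1 + 0*1 + 0*1 + 0*2 = 5 = chi_rho(e) = 5.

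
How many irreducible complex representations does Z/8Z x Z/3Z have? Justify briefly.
24

Working: The number of irreducible complex representations of a finite group equals its number of conjugacy classes. Z/8Z x Z/3Z is abelian of order 24, so every element is its own conjugacy class: 24 classes, so Z/8Z x Z/3Z (order 24) has exactly 24 irreducible complex representations.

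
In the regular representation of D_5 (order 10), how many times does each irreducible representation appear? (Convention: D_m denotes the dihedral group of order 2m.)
Each irreducible V_i of dimension d_i appears with multiplicity d_i, i.e. rho_reg = (direct sum over all irreducibles V_i) d_i V_i. The irreducible dimensions for D_5 are 1, 1, 2, 2: 2 irreducibles of dimension 1, each with multiplicity 1; 2 irreducibles of dimension 2, each with multiplicity 2. Total dimension 2*1*1 + 2*2*2 = 10 = |G|.

Proof sketch: General theorem: in the regular representation of a finite group G, each irreducible appears with multiplicity equal to its dimension. Check: dim(rho_reg) = sum d_i^2 = 1 + 1 + 4 + 4 = 10 = |G|.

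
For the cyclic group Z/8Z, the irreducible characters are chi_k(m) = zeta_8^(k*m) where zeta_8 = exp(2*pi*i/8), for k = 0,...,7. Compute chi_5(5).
chi_5(5) = zeta_8^25 = exp(I*pi/4)

Justification: chi_5(5) = zeta_8^(5*5) = zeta_8^25. Since zeta_8^8 = 1, this equals zeta_8^1 = exp(2*pi*i*1/8) = exp(I*pi/4).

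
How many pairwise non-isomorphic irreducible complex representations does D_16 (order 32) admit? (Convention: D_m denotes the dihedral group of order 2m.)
11

Working: The number of irreducible complex representations of a finite group equals its number of conjugacy classes. D_16 has 11 conjugacy classes (n/2 + 3 for n even), so D_16 (order 32) has exactly 11 irreducible complex representations.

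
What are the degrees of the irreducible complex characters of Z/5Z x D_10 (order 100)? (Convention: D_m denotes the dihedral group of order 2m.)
Dimensions: 1, 1, 1, 1, 1, 1, 1, 1, 1, 1, 1, 1, 1, 1, 1, 1, 1, 1, 1, 1, 2, 2, 2, 2, 2, 2, 2, 2, 2, 2, 2, 2, 2, 2, 2, 2, 2, 2, 2, 2

There are 40 irreducibles (= number of conjugacy classes). Their dimensions d_i satisfy sum d_i^2 = |G| = 100: 1 + 1 + 1 + 1 + 1 + 1 + 1 + 1 + 1 + 1 + 1 + 1 + 1 + 1 + 1 + 1 + 1 + 1 + 1 + 1 + 4 + 4 + 4 + 4 + 4 + 4 + 4 + 4 + 4 + 4 + 4 + 4 + 4 + 4 + 4 + 4 + 4 + 4 + 4 + 4 = 100. (For the product with Z/5Z: each of the 5 1-dim characters of Z/5Z tensors with each irrep of D_10, giving 5 copies of each D_10-dimension.)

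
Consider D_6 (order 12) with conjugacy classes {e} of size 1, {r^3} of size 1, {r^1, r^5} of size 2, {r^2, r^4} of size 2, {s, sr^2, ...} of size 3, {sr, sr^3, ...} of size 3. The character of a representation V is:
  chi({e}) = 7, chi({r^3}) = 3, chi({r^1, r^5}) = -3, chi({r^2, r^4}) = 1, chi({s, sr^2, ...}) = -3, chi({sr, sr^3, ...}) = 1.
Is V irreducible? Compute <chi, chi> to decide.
Not irreducible (reducible): <chi, chi> = 9 > 1.

Explanation: <chi, chi> = (1/|G|) sum_C |C| * |chi(C)|^2 = (1/12)[1*|7|^2 + 1*|3|^2 + 2*|-3|^2 + 2*|1|^2 + 3*|-3|^2 + 3*|1|^2]
  = (1/12)[(49) + (9) + (18) + (2) + (27) + (3)] = 108/12 = 9.
A character is irreducible iff <chi, chi> = 1, so this representation is reducible.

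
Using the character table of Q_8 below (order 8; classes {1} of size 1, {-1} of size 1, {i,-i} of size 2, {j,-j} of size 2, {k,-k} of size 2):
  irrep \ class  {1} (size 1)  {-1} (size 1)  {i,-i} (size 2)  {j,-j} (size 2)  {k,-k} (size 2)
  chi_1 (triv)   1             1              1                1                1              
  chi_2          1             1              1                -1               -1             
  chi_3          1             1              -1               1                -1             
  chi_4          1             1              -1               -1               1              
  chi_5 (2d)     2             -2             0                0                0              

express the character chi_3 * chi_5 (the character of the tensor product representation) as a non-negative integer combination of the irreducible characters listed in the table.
chi_3 tensor chi_5 = chi_5 (all other irreducibles have multiplicity 0).

Derivation: The character of a tensor product is the pointwise product (chi_3 * chi_5)(C) = chi_3(C) * chi_5(C):
  {1}: (1)*(2), {-1}: (1)*(-2), {i,-i}: (-1)*(0), {j,-j}: (1)*(0), {k,-k}: (-1)*(0)
so (chi_3 * chi_5) takes values
  {1} -> 2, {-1} -> -2, {i,-i} -> 0, {j,-j} -> 0, {k,-k} -> 0.
Now take the inner product of this character with each irreducible chi from the table, <chi_3*chi_5, chi> = (1/8) sum_C |C| (chi_3*chi_5)(C) conj(chi(C)):
  <chi_3*chi_5, chi_1> = (1/8)[1*(2)*conj(1) + 1*(-2)*conj(1) + 2*(0)*conj(1) + 2*(0)*conj(1) + 2*(0)*conj(1)]
      = (1/8)[(2) + (-2) + (0) + (0) + (0)] = 0/8 = 0
  <chi_3*chi_5, chi_2> = (1/8)[1*(2)*conj(1) + 1*(-2)*conj(1) + 2*(0)*conj(1) + 2*(0)*conj(-1) + 2*(0)*conj(-1)]
      = (1/8)[(2) + (-2) + (0) + (0) + (0)] = 0/8 = 0
  <chi_3*chi_5, chi_3> = (1/8)[1*(2)*conj(1) + 1*(-2)*conj(1) + 2*(0)*conj(-1) + 2*(0)*conj(1) + 2*(0)*conj(-1)]
      = (1/8)[(2) + (-2) + (0) + (0) + (0)] = 0/8 = 0
  <chi_3*chi_5, chi_4> = (1/8)[1*(2)*conj(1) + 1*(-2)*conj(1) + 2*(0)*conj(-1) + 2*(0)*conj(-1) + 2*(0)*conj(1)]
      = (1/8)[(2) + (-2) + (0) + (0) + (0)] = 0/8 = 0
  <chi_3*chi_5, chi_5> = (1/8)[1*(2)*conj(2) + 1*(-2)*conj(-2) + 2*(0)*conj(0) + 2*(0)*conj(0) + 2*(0)*conj(0)]
      = (1/8)[(4) + (4) + (0) + (0) + (0)] = 8/8 = 1
Hence the multiplicities are chi_5: 1. Dimension check: dim(chi_3)*dim(chi_5) = 1*2 = 2 and sum (mult * dim) = 1*2 = 2.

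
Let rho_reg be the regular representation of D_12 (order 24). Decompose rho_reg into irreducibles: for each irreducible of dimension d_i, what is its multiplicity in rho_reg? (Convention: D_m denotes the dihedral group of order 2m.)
Each irreducible V_i of dimension d_i appears with multiplicity d_i, i.e. rho_reg = (direct sum over all irreducibles V_i) d_i V_i. The irreducible dimensions for D_12 are 1, 1, 1, 1, 2, 2, 2, 2, 2: 4 irreducibles of dimension 1, each with multiplicity 1; 5 irreducibles of dimension 2, each with multiplicity 2. Total dimension 4*1*1 + 5*2*2 = 24 = |G|.

Working: General theorem: in the regular representation of a finite group G, each irreducible appears with multiplicity equal to its dimension. Check: dim(rho_reg) = sum d_i^2 = 1 + 1 + 1 + 1 + 4 + 4 + 4 + 4 + 4 = 24 = |G|.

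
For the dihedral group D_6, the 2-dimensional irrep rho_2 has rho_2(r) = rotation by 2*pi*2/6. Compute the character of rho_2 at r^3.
chi_{rho_2}(r^3) = 2*cos(2*pi*2*3/6) = 2

Proof sketch: rho_2(r^3) is rotation by angle 2*pi*2*3/6, whose trace is 2*cos(2*pi*2*3/6) = 2.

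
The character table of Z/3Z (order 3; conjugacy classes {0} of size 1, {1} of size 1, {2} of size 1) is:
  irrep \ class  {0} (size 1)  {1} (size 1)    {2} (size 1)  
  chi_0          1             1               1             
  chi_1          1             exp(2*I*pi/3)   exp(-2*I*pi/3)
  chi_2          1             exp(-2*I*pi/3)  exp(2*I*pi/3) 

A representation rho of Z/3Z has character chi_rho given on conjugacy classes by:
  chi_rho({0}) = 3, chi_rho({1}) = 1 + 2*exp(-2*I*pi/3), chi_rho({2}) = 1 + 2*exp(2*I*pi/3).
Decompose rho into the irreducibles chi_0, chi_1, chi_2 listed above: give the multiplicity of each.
Multiplicities: chi_0: 1, chi_1: 0, chi_2: 2.

Explanation: Use <chi_rho, chi> = (1/|G|) sum_C |C| * chi_rho(C) * conj(chi(C)) with |G| = 3 for each irreducible chi in the table:
  <chi_rho, chi_0> = (1/3)[1*(3)*conj(1) + 1*(1 + 2*exp(-2*I*pi/3))*conj(1) + 1*(1 + 2*exp(2*I*pi/3))*conj(1)]
      = (1/3)[(3) + (1 + 2*exp(-2*I*pi/3)) + (1 + 2*exp(2*I*pi/3))] = 3/3 = 1
  <chi_rho, chi_1> = (1/3)[1*(3)*conj(1) + 1*(1 + 2*exp(-2*I*pi/3))*conj(exp(2*I*pi/3)) + 1*(1 + 2*exp(2*I*pi/3))*conj(exp(-2*I*pi/3))]
      = (1/3)[(3) + (exp(-2*I*pi/3) + 2*exp(2*I*pi/3)) + (2*exp(-2*I*pi/3) + exp(2*I*pi/3))] = 0/3 = 0
  <chi_rho, chi_2> = (1/3)[1*(3)*conj(1) + 1*(1 + 2*exp(-2*I*pi/3))*conj(exp(-2*I*pi/3)) + 1*(1 + 2*exp(2*I*pi/3))*conj(exp(2*I*pi/3))]
      = (1/3)[(3) + (2 + exp(2*I*pi/3)) + (2 + exp(-2*I*pi/3))] = 6/3 = 2
(Exp terms are combined using exp(i*s)*conj(exp(i*t)) = exp(i*(s-t)), and sums of them are collapsed using the identity that for every m > 1 the m distinct m-th roots of unity sum to 0, e.g. 1 + exp(2*I*pi/3) + exp(-2*I*pi/3) = 0.)
Dimension check: dim(rho) = sum (mult * dim) = 1*1 + 0*1 + 2*1 = 3 = chi_rho(e) = 3.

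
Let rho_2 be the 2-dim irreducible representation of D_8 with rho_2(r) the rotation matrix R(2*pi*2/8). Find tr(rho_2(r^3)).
chi_{rho_2}(r^3) = 2*cos(2*pi*2*3/8) = 0

Solution. rho_2(r^3) is rotation by angle 2*pi*2*3/8, whose trace is 2*cos(2*pi*2*3/8) = 0.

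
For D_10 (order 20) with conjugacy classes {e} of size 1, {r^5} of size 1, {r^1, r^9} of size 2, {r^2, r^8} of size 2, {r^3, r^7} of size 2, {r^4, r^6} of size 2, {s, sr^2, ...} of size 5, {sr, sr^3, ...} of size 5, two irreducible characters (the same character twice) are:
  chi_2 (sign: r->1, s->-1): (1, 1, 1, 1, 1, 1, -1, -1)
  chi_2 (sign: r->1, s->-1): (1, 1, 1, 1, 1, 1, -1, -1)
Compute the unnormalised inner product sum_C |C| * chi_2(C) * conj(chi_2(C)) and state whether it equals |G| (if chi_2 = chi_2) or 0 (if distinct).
Sum = 20 = |G| = 20; so <chi_2, chi_2> = 1 (norm-1 confirms irreducibility).

Proof sketch: Compute term by term over conjugacy classes (|C| * chi_2(C) * conj(chi_2(C))):
  1*(1)*conj(1) + 1*(1)*conj(1) + 2*(1)*conj(1) + 2*(1)*conj(1) + 2*(1)*conj(1) + 2*(1)*conj(1) + 5*(-1)*conj(-1) + 5*(-1)*conj(-1)
  = (1) + (1) + (2) + (2) + (2) + (2) + (5) + (5)
  = 20.
Dividing by |G| = 20 gives 20/20 = 1, matching the row-orthogonality relation <chi_2, chi_2> = [chi_2 = chi_2].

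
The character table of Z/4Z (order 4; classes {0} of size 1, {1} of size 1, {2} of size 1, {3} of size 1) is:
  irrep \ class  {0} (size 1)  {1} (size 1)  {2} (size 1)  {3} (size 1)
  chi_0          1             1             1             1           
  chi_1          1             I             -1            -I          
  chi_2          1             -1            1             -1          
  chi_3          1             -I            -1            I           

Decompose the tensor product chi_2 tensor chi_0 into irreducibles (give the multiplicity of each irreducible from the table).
chi_2 tensor chi_0 = chi_2 (all other irreducibles have multiplicity 0).

Details: The character of a tensor product is the pointwise product (chi_2 * chi_0)(C) = chi_2(C) * chi_0(C):
  {0}: (1)*(1), {1}: (-1)*(1), {2}: (1)*(1), {3}: (-1)*(1)
so (chi_2 * chi_0) takes values
  {0} -> 1, {1} -> -1, {2} -> 1, {3} -> -1.
Now take the inner product of this character with each irreducible chi from the table, <chi_2*chi_0, chi> = (1/4) sum_C |C| (chi_2*chi_0)(C) conj(chi(C)):
  <chi_2*chi_0, chi_0> = (1/4)[1*(1)*conj(1) + 1*(-1)*conj(1) + 1*(1)*conj(1) + 1*(-1)*conj(1)]
      = (1/4)[(1) + (-1) + (1) + (-1)] = 0/4 = 0
  <chi_2*chi_0, chi_1> = (1/4)[1*(1)*conj(1) + 1*(-1)*conj(I) + 1*(1)*conj(-1) + 1*(-1)*conj(-I)]
      = (1/4)[(1) + (I) + (-1) + (-I)] = 0/4 = 0
  <chi_2*chi_0, chi_2> = (1/4)[1*(1)*conj(1) + 1*(-1)*conj(-1) + 1*(1)*conj(1) + 1*(-1)*conj(-1)]
      = (1/4)[(1) + (1) + (1) + (1)] = 4/4 = 1
  <chi_2*chi_0, chi_3> = (1/4)[1*(1)*conj(1) + 1*(-1)*conj(-I) + 1*(1)*conj(-1) + 1*(-1)*conj(I)]
      = (1/4)[(1) + (-I) + (-1) + (I)] = 0/4 = 0
(Exp terms are combined using exp(i*s)*conj(exp(i*t)) = exp(i*(s-t)), and sums of them are collapsed using the identity that for every m > 1 the m distinct m-th roots of unity sum to 0, e.g. 1 + exp(2*I*pi/3) + exp(-2*I*pi/3) = 0.)
Hence the multiplicities are chi_2: 1. Dimension check: dim(chi_2)*dim(chi_0) = 1*1 = 1 and sum (mult * dim) = 1*1 = 1.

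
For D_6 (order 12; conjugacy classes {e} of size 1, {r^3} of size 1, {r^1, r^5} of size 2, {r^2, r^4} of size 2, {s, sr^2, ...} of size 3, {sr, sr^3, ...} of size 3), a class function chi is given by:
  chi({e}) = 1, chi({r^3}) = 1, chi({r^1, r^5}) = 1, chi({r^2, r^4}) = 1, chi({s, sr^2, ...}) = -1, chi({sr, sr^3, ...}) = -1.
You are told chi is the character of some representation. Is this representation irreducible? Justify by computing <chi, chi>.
Irreducible: <chi, chi> = 1.

Solution. <chi, chi> = (1/|G|) sum_C |C| * |chi(C)|^2 = (1/12)[1*|1|^2 + 1*|1|^2 + 2*|1|^2 + 2*|1|^2 + 3*|-1|^2 + 3*|-1|^2]
  = (1/12)[(1) + (1) + (2) + (2) + (3) + (3)] = 12/12 = 1.
A character is irreducible iff <chi, chi> = 1, so this representation is irreducible.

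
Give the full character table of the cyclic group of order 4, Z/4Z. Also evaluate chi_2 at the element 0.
Character table of Z/4Z (irreps indexed chi_0,...,chi_3 with chi_k(m) = zeta_4^(k*m), zeta_4 = exp(2*pi*i/4)):
  irrep \ class  {0} (size 1)  {1} (size 1)  {2} (size 1)  {3} (size 1)
  chi_0          1             1             1             1           
  chi_1          1             I             -1            -I          
  chi_2          1             -1            1             -1          
  chi_3          1             -I            -1            I           

Spot check: chi_2(0) = zeta_4^(2*0) = zeta_4^0 = 1.

Reasoning: Z/4Z is abelian, so all 4 irreducible complex representations are 1-dimensional. They are given by chi_k(m) = zeta_4^(k*m) for k = 0,...,3. Row orthogonality: sum_m chi_k(m) conj(chi_l(m)) = 4 * [k = l].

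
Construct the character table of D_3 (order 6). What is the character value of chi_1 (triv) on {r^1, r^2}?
Conjugacy classes: {e} of size 1, {r^1, r^2} of size 2, {s, sr, ..., sr^2} of size 3.
Character table:
  irrep \ class              {e} (size 1)  {r^1, r^2} (size 2)  {s, sr, ..., sr^2} (size 3)
  chi_1 (triv)               1             1                    1                          
  chi_2 (sign: r->1, s->-1)  1             1                    -1                         
  chi_3 (2d, j=1)            2             -1                   0                          

Spot check: chi_1 (triv) on {r^1, r^2} = 1.

Argument: D_3 has order 2*3 = 6 with 3 conjugacy classes, hence 3 irreducibles. Sum of squared dims 1 + 1 + 4 = 6 = |G|. Linear characters come from the abelianisation; the 2-dimensional irreps have character r^k -> 2*cos(2*pi*j*k/3), reflections -> 0.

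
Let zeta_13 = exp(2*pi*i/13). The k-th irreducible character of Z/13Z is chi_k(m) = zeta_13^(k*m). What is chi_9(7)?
chi_9(7) = zeta_13^63 = exp(-4*I*pi/13)

Solution. chi_9(7) = zeta_13^(9*7) = zeta_13^63. Since zeta_13^13 = 1, this equals zeta_13^11 = exp(2*pi*i*11/13) = exp(-4*I*pi/13).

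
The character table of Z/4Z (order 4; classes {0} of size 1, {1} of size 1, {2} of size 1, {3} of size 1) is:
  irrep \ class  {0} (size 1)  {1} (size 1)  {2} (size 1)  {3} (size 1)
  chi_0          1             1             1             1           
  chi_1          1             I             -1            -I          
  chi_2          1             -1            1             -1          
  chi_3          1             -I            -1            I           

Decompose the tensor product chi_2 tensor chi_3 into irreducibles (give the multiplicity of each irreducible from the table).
chi_2 tensor chi_3 = chi_1 (all other irreducibles have multiplicity 0).

Justification: The character of a tensor product is the pointwise product (chi_2 * chi_3)(C) = chi_2(C) * chi_3(C):
  {0}: (1)*(1), {1}: (-1)*(-I), {2}: (1)*(-1), {3}: (-1)*(I)
so (chi_2 * chi_3) takes values
  {0} -> 1, {1} -> I, {2} -> -1, {3} -> -I.
Now take the inner product of this character with each irreducible chi from the table, <chi_2*chi_3, chi> = (1/4) sum_C |C| (chi_2*chi_3)(C) conj(chi(C)):
  <chi_2*chi_3, chi_0> = (1/4)[1*(1)*conj(1) + 1*(I)*conj(1) + 1*(-1)*conj(1) + 1*(-I)*conj(1)]
      = (1/4)[(1) + (I) + (-1) + (-I)] = 0/4 = 0
  <chi_2*chi_3, chi_1> = (1/4)[1*(1)*conj(1) + 1*(I)*conj(I) + 1*(-1)*conj(-1) + 1*(-I)*conj(-I)]
      = (1/4)[(1) + (1) + (1) + (1)] = 4/4 = 1
  <chi_2*chi_3, chi_2> = (1/4)[1*(1)*conj(1) + 1*(I)*conj(-1) + 1*(-1)*conj(1) + 1*(-I)*conj(-1)]
      = (1/4)[(1) + (-I) + (-1) + (I)] = 0/4 = 0
  <chi_2*chi_3, chi_3> = (1/4)[1*(1)*conj(1) + 1*(I)*conj(-I) + 1*(-1)*conj(-1) + 1*(-I)*conj(I)]
      = (1/4)[(1) + (-1) + (1) + (-1)] = 0/4 = 0
(Exp terms are combined using exp(i*s)*conj(exp(i*t)) = exp(i*(s-t)), and sums of them are collapsed using the identity that for every m > 1 the m distinct m-th roots of unity sum to 0, e.g. 1 + exp(2*I*pi/3) + exp(-2*I*pi/3) = 0.)
Hence the multiplicities are chi_1: 1. Dimension check: dim(chi_2)*dim(chi_3) = 1*1 = 1 and sum (mult * dim) = 1*1 = 1.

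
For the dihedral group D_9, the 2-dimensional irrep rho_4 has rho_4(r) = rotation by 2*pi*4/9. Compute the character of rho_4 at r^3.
chi_{rho_4}(r^3) = 2*cos(2*pi*4*3/9) = -1

Why: rho_4(r^3) is rotation by angle 2*pi*4*3/9, whose trace is 2*cos(2*pi*4*3/9) = -1.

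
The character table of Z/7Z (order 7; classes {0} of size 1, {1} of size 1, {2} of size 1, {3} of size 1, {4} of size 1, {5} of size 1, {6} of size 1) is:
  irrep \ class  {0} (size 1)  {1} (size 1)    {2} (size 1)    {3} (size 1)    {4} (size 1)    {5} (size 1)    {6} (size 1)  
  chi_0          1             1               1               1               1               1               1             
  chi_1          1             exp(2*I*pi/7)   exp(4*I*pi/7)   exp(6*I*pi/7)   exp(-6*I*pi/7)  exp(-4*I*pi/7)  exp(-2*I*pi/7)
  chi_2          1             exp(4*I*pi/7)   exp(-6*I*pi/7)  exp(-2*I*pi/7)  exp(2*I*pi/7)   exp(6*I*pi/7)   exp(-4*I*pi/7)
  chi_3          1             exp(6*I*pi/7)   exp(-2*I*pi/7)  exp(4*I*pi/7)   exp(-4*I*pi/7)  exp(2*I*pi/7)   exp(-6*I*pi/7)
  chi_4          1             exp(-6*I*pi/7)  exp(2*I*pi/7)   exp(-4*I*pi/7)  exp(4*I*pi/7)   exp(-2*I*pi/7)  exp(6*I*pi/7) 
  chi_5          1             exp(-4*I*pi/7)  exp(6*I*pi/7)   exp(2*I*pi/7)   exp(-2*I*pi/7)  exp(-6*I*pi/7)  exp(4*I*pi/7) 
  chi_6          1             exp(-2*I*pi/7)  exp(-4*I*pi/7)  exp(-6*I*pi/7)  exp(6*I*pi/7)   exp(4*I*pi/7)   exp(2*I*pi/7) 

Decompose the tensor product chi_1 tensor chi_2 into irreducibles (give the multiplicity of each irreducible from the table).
chi_1 tensor chi_2 = chi_3 (all other irreducibles have multiplicity 0).

The character of a tensor product is the pointwise product (chi_1 * chi_2)(C) = chi_1(C) * chi_2(C):
  {0}: (1)*(1), {1}: (exp(2*I*pi/7))*(exp(4*I*pi/7)), {2}: (exp(4*I*pi/7))*(exp(-6*I*pi/7)), {3}: (exp(6*I*pi/7))*(exp(-2*I*pi/7)), {4}: (exp(-6*I*pi/7))*(exp(2*I*pi/7)), {5}: (exp(-4*I*pi/7))*(exp(6*I*pi/7)), {6}: (exp(-2*I*pi/7))*(exp(-4*I*pi/7))
so (chi_1 * chi_2) takes values
  {0} -> 1, {1} -> exp(6*I*pi/7), {2} -> exp(-2*I*pi/7), {3} -> exp(4*I*pi/7), {4} -> exp(-4*I*pi/7), {5} -> exp(2*I*pi/7), {6} -> exp(-6*I*pi/7).
Now take the inner product of this character with each irreducible chi from the table, <chi_1*chi_2, chi> = (1/7) sum_C |C| (chi_1*chi_2)(C) conj(chi(C)):
  <chi_1*chi_2, chi_0> = (1/7)[1*(1)*conj(1) + 1*(exp(6*I*pi/7))*conj(1) + 1*(exp(-2*I*pi/7))*conj(1) + 1*(exp(4*I*pi/7))*conj(1) + 1*(exp(-4*I*pi/7))*conj(1) + 1*(exp(2*I*pi/7))*conj(1) + 1*(exp(-6*I*pi/7))*conj(1)]
      = (1/7)[(1) + (exp(6*I*pi/7)) + (exp(-2*I*pi/7)) + (exp(4*I*pi/7)) + (exp(-4*I*pi/7)) + (exp(2*I*pi/7)) + (exp(-6*I*pi/7))] = 0/7 = 0
  <chi_1*chi_2, chi_1> = (1/7)[1*(1)*conj(1) + 1*(exp(6*I*pi/7))*conj(exp(2*I*pi/7)) + 1*(exp(-2*I*pi/7))*conj(exp(4*I*pi/7)) + 1*(exp(4*I*pi/7))*conj(exp(6*I*pi/7)) + 1*(exp(-4*I*pi/7))*conj(exp(-6*I*pi/7)) + 1*(exp(2*I*pi/7))*conj(exp(-4*I*pi/7)) + 1*(exp(-6*I*pi/7))*conj(exp(-2*I*pi/7))]
      = (1/7)[(1) + (exp(4*I*pi/7)) + (exp(-6*I*pi/7)) + (exp(-2*I*pi/7)) + (exp(2*I*pi/7)) + (exp(6*I*pi/7)) + (exp(-4*I*pi/7))] = 0/7 = 0
  <chi_1*chi_2, chi_2> = (1/7)[1*(1)*conj(1) + 1*(exp(6*I*pi/7))*conj(exp(4*I*pi/7)) + 1*(exp(-2*I*pi/7))*conj(exp(-6*I*pi/7)) + 1*(exp(4*I*pi/7))*conj(exp(-2*I*pi/7)) + 1*(exp(-4*I*pi/7))*conj(exp(2*I*pi/7)) + 1*(exp(2*I*pi/7))*conj(exp(6*I*pi/7)) + 1*(exp(-6*I*pi/7))*conj(exp(-4*I*pi/7))]
      = (1/7)[(1) + (exp(2*I*pi/7)) + (exp(4*I*pi/7)) + (exp(6*I*pi/7)) + (exp(-6*I*pi/7)) + (exp(-4*I*pi/7)) + (exp(-2*I*pi/7))] = 0/7 = 0
  <chi_1*chi_2, chi_3> = (1/7)[1*(1)*conj(1) + 1*(exp(6*I*pi/7))*conj(exp(6*I*pi/7)) + 1*(exp(-2*I*pi/7))*conj(exp(-2*I*pi/7)) + 1*(exp(4*I*pi/7))*conj(exp(4*I*pi/7)) + 1*(exp(-4*I*pi/7))*conj(exp(-4*I*pi/7)) + 1*(exp(2*I*pi/7))*conj(exp(2*I*pi/7)) + 1*(exp(-6*I*pi/7))*conj(exp(-6*I*pi/7))]
      = (1/7)[(1) + (1) + (1) + (1) + (1) + (1) + (1)] = 7/7 = 1
  <chi_1*chi_2, chi_4> = (1/7)[1*(1)*conj(1) + 1*(exp(6*I*pi/7))*conj(exp(-6*I*pi/7)) + 1*(exp(-2*I*pi/7))*conj(exp(2*I*pi/7)) + 1*(exp(4*I*pi/7))*conj(exp(-4*I*pi/7)) + 1*(exp(-4*I*pi/7))*conj(exp(4*I*pi/7)) + 1*(exp(2*I*pi/7))*conj(exp(-2*I*pi/7)) + 1*(exp(-6*I*pi/7))*conj(exp(6*I*pi/7))]
      = (1/7)[(1) + (exp(-2*I*pi/7)) + (exp(-4*I*pi/7)) + (exp(-6*I*pi/7)) + (exp(6*I*pi/7)) + (exp(4*I*pi/7)) + (exp(2*I*pi/7))] = 0/7 = 0
  <chi_1*chi_2, chi_5> = (1/7)[1*(1)*conj(1) + 1*(exp(6*I*pi/7))*conj(exp(-4*I*pi/7)) + 1*(exp(-2*I*pi/7))*conj(exp(6*I*pi/7)) + 1*(exp(4*I*pi/7))*conj(exp(2*I*pi/7)) + 1*(exp(-4*I*pi/7))*conj(exp(-2*I*pi/7)) + 1*(exp(2*I*pi/7))*conj(exp(-6*I*pi/7)) + 1*(exp(-6*I*pi/7))*conj(exp(4*I*pi/7))]
      = (1/7)[(1) + (exp(-4*I*pi/7)) + (exp(6*I*pi/7)) + (exp(2*I*pi/7)) + (exp(-2*I*pi/7)) + (exp(-6*I*pi/7)) + (exp(4*I*pi/7))] = 0/7 = 0
  <chi_1*chi_2, chi_6> = (1/7)[1*(1)*conj(1) + 1*(exp(6*I*pi/7))*conj(exp(-2*I*pi/7)) + 1*(exp(-2*I*pi/7))*conj(exp(-4*I*pi/7)) + 1*(exp(4*I*pi/7))*conj(exp(-6*I*pi/7)) + 1*(exp(-4*I*pi/7))*conj(exp(6*I*pi/7)) + 1*(exp(2*I*pi/7))*conj(exp(4*I*pi/7)) + 1*(exp(-6*I*pi/7))*conj(exp(2*I*pi/7))]
      = (1/7)[(1) + (exp(-6*I*pi/7)) + (exp(2*I*pi/7)) + (exp(-4*I*pi/7)) + (exp(4*I*pi/7)) + (exp(-2*I*pi/7)) + (exp(6*I*pi/7))] = 0/7 = 0
(Exp terms are combined using exp(i*s)*conj(exp(i*t)) = exp(i*(s-t)), and sums of them are collapsed using the identity that for every m > 1 the m distinct m-th roots of unity sum to 0, e.g. 1 + exp(2*I*pi/3) + exp(-2*I*pi/3) = 0.)
Hence the multiplicities are chi_3: 1. Dimension check: dim(chi_1)*dim(chi_2) = 1*1 = 1 and sum (mult * dim) = 1*1 = 1.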